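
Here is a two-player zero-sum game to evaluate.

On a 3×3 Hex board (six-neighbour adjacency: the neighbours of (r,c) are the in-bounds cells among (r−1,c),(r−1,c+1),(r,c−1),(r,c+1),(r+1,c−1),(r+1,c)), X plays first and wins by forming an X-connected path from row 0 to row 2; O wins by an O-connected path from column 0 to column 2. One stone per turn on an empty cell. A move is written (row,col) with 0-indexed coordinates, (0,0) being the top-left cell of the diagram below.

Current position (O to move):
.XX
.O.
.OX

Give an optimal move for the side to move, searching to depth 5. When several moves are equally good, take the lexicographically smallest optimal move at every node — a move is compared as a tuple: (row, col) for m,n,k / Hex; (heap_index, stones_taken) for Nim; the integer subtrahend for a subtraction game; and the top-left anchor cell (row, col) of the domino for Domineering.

O's best at [.XX/.O./.OX]: (1,2)

[.XX/.O./.OX] O move#1: (0,0):-1/OXX/.O./.OX, (1,0):-1/.XX/OO./.OX, (1,2):+1/.XX/.OO/.OX*, (2,0):-1/.XX/.O./OOX
[.XX/.OO/.OX] X move#2: (0,0):-1/XXX/.OO/.OX*, (1,0):-1/.XX/XOO/.OX, (2,0):-1/.XX/.OO/XOX
[XXX/.OO/.OX] O move#3: (1,0):+1/XXX/OOO/.OX*, (2,0):+1/XXX/.OO/OOX
[XXX/OOO/.OX] end (terminal -1, X#4); searched .XX/.O./.OX to 5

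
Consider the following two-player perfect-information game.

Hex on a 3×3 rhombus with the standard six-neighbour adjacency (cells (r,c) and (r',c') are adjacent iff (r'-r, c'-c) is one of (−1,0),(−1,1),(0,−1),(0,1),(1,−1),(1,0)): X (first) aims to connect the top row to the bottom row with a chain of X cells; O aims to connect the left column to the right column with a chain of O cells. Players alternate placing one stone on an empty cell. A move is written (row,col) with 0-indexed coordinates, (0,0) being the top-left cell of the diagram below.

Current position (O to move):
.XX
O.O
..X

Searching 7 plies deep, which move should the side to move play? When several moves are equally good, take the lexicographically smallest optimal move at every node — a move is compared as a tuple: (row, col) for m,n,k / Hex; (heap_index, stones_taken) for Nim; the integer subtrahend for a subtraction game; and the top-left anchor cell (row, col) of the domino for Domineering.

O's best at [.XX/O.O/..X]: (1,1)

p1 O@[.XX/O.O/..X]: (0,0)[OXX/O.O/..X]-1 (1,1)[.XX/OOO/..X]+1* (2,0)[.XX/O.O/O.X]+1 (2,1)[.XX/O.O/.OX]+1
p2 X@[.XX/OOO/..X] terminal -1; root [.XX/O.O/..X] d7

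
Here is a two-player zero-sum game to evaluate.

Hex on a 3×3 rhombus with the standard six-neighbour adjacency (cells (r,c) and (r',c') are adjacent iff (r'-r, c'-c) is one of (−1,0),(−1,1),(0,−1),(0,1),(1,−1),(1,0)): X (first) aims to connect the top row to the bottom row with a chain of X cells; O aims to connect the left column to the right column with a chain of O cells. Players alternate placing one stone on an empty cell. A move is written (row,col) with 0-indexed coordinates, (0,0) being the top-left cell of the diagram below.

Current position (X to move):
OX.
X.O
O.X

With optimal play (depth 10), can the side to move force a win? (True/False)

X winning at [OX./X.O/O.X]: False

ply 1, X at OX./X.O/O.X | (0,2)=-1→OXX/X.O/O.X*; (1,1)=-1→OX./XXO/O.X; (2,1)=-1→OX./X.O/OXX
ply 2, O at OXX/X.O/O.X | (1,1)=+1→OXX/XOO/O.X*; (2,1)=+1→OXX/X.O/OOX
ply 3: OXX/XOO/O.X is terminal -1 (X); from OX./X.O/O.X depth 10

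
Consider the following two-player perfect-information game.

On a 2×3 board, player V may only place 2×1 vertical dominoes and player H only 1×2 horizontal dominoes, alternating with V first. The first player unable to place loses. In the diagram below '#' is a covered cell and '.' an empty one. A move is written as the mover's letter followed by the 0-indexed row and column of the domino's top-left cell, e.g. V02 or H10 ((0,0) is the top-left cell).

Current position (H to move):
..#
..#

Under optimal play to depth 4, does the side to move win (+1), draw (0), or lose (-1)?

p1 H@[..#/..#]: H00[###/..#]+1* H10[..#/###]+1
p2 V@[###/..#] terminal -1; root [..#/..#] d4

value(..#/..#, H) = +1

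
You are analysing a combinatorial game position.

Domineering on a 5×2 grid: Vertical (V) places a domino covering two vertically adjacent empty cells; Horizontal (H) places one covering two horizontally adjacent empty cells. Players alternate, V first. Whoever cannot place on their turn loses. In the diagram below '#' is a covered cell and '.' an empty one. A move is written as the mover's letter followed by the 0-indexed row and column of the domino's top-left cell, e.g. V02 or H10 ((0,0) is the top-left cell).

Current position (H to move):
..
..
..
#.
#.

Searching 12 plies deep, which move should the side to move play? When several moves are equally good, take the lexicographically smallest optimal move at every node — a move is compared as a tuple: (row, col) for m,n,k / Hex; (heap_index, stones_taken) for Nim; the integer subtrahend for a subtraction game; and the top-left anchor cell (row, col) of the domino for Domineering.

H's best at [../../../#./#.]: H10

p1 H@[../../../#./#.]: H00[##/../../#./#.]-1 H10[../##/../#./#.]+1* H20[../../##/#./#.]-1
p2 V@[../##/../#./#.]: V21[../##/.#/##/#.]-1* V31[../##/../##/##]-1
p3 H@[../##/.#/##/#.]: H00[##/##/.#/##/#.]+1*
p4 V@[##/##/.#/##/#.] terminal -1; root [../../../#./#.] d12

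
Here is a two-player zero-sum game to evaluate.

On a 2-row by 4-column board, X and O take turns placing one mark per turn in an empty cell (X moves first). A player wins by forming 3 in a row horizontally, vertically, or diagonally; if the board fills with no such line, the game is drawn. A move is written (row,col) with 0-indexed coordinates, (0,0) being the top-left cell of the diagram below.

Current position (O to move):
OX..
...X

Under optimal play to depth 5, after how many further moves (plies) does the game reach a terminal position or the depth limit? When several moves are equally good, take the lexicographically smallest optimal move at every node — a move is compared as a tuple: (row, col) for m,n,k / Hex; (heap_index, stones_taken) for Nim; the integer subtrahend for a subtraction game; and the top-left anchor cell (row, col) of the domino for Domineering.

PV length from [OX../...X]: 5 plies

p1 O@[OX../...X]: (0,2)[OXO./...X]+0* (0,3)[OX.O/...X]+0 (1,0)[OX../O..X]+0 (1,1)[OX../.O.X]+0 (1,2)[OX../..OX]+0
p2 X@[OXO./...X]: (0,3)[OXOX/...X]+0* (1,0)[OXO./X..X]+0 (1,1)[OXO./.X.X]+0 (1,2)[OXO./..XX]+0
p3 O@[OXOX/...X]: (1,0)[OXOX/O..X]+0* (1,1)[OXOX/.O.X]+0 (1,2)[OXOX/..OX]+0
p4 X@[OXOX/O..X]: (1,1)[OXOX/OX.X]+0* (1,2)[OXOX/O.XX]+0
p5 O@[OXOX/OX.X]: (1,2)[OXOX/OXOX]+0*
p6 X@[OXOX/OXOX] terminal +0; root [OX../...X] d5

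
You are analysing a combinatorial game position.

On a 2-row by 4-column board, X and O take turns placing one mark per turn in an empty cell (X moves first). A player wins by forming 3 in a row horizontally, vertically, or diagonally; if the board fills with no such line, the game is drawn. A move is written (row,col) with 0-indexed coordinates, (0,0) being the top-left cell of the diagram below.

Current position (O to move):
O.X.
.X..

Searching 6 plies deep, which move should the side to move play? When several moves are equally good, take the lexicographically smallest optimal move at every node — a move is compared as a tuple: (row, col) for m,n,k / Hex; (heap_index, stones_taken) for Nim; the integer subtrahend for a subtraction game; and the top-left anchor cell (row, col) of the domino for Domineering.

[O.X./.X..] O move#1: (0,1):-1/OOX./.X.., (0,3):-1/O.XO/.X.., (1,0):+0/O.X./OX..*, (1,2):+0/O.X./.XO., (1,3):+0/O.X./.X.O
[O.X./OX..] X move#2: (0,1):+0/OXX./OX..*, (0,3):+0/O.XX/OX.., (1,2):+0/O.X./OXX., (1,3):+0/O.X./OX.X
[OXX./OX..] O move#3: (0,3):+0/OXXO/OX..*, (1,2):-1/OXX./OXO., (1,3):-1/OXX./OX.O
[OXXO/OX..] X move#4: (1,2):+0/OXXO/OXX.*, (1,3):+0/OXXO/OX.X
[OXXO/OXX.] O move#5: (1,3):+0/OXXO/OXXO*
[OXXO/OXXO] end (terminal +0, X#6); searched O.X./.X.. to 6

O's best at [O.X./.X..]: (1,0)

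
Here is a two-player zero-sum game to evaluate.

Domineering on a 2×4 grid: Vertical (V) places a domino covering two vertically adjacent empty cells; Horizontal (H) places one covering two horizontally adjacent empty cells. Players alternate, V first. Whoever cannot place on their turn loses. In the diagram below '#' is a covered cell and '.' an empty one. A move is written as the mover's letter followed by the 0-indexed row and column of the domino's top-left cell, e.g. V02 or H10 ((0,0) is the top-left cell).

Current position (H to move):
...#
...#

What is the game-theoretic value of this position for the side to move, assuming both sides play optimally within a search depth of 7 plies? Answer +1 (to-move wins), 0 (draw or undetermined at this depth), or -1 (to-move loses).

[...#/...#] H move#1: H00:+1/##.#/...#*, H01:+1/.###/...#, H10:+1/...#/##.#, H11:+1/...#/.###
[##.#/...#] V move#2: V02:-1/####/..##*
[####/..##] H move#3: H10:+1/####/####*
[####/####] end (terminal -1, V#4); searched ...#/...# to 7

value(...#/...#, H) = +1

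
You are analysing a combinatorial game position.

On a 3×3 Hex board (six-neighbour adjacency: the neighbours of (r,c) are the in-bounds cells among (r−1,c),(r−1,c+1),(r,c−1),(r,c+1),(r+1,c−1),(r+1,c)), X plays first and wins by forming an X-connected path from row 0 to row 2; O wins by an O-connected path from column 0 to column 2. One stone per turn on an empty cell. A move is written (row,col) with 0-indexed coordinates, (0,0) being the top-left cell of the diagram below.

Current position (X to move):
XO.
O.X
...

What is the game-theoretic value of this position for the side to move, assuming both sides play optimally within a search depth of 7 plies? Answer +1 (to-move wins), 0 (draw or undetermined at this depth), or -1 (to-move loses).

value(XO./O.X/..., X) = +1

[XO./O.X/...] X move#1: (0,2):+1/XOX/O.X/...*, (1,1):-1/XO./OXX/..., (2,0):-1/XO./O.X/X.., (2,1):-1/XO./O.X/.X., (2,2):-1/XO./O.X/..X
[XOX/O.X/...] O move#2: (1,1):-1/XOX/OOX/...*, (2,0):-1/XOX/O.X/O.., (2,1):-1/XOX/O.X/.O., (2,2):-1/XOX/O.X/..O
[XOX/OOX/...] X move#3: (2,0):+1/XOX/OOX/X..*, (2,1):+1/XOX/OOX/.X., (2,2):+1/XOX/OOX/..X
[XOX/OOX/X..] O move#4: (2,1):-1/XOX/OOX/XO.*, (2,2):-1/XOX/OOX/X.O
[XOX/OOX/XO.] X move#5: (2,2):+1/XOX/OOX/XOX*
[XOX/OOX/XOX] end (terminal -1, O#6); searched XO./O.X/... to 7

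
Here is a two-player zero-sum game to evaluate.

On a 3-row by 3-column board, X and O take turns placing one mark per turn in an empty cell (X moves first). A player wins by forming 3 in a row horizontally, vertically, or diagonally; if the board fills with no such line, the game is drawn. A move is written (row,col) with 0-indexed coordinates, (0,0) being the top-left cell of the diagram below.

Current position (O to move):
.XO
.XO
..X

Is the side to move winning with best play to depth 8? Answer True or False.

p1 O@[.XO/.XO/..X]: (0,0)[OXO/.XO/..X]-1* (1,0)[.XO/OXO/..X]-1 (2,0)[.XO/.XO/O.X]-1 (2,1)[.XO/.XO/.OX]-1
p2 X@[OXO/.XO/..X]: (1,0)[OXO/XXO/..X]+0 (2,0)[OXO/.XO/X.X]+0 (2,1)[OXO/.XO/.XX]+1*
p3 O@[OXO/.XO/.XX] terminal -1; root [.XO/.XO/..X] d8

O winning at [.XO/.XO/..X]: False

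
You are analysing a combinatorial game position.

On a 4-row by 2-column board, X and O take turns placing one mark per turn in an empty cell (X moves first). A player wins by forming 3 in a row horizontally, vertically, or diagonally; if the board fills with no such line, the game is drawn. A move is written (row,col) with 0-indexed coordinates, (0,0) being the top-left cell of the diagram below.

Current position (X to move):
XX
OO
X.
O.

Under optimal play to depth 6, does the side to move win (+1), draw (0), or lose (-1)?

p1 X@[XX/OO/X./O.]: (2,1)[XX/OO/XX/O.]+0* (3,1)[XX/OO/X./OX]+0
p2 O@[XX/OO/XX/O.]: (3,1)[XX/OO/XX/OO]+0*
p3 X@[XX/OO/XX/OO] terminal +0; root [XX/OO/X./O.] d6

value(XX/OO/X./O., X) = 0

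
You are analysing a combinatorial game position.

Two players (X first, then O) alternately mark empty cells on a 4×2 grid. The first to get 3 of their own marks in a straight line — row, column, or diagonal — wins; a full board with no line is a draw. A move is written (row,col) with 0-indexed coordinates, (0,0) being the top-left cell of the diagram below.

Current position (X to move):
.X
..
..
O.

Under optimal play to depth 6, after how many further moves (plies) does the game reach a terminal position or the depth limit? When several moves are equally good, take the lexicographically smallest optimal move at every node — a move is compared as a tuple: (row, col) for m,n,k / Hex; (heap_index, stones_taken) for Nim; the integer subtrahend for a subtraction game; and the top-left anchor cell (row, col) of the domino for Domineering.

[.X/../../O.] X move#1: (0,0):+0/XX/../../O.*, (1,0):+0/.X/X./../O., (1,1):+0/.X/.X/../O., (2,0):+0/.X/../X./O., (2,1):+0/.X/../.X/O., (3,1):+0/.X/../../OX
[XX/../../O.] O move#2: (1,0):+0/XX/O./../O.*, (1,1):+0/XX/.O/../O., (2,0):+0/XX/../O./O., (2,1):+0/XX/../.O/O., (3,1):+0/XX/../../OO
[XX/O./../O.] X move#3: (1,1):-1/XX/OX/../O., (2,0):+0/XX/O./X./O.*, (2,1):-1/XX/O./.X/O., (3,1):-1/XX/O./../OX
[XX/O./X./O.] O move#4: (1,1):+0/XX/OO/X./O.*, (2,1):+0/XX/O./XO/O., (3,1):+0/XX/O./X./OO
[XX/OO/X./O.] X move#5: (2,1):+0/XX/OO/XX/O.*, (3,1):+0/XX/OO/X./OX
[XX/OO/XX/O.] O move#6: (3,1):+0/XX/OO/XX/OO*
[XX/OO/XX/OO] end (terminal +0, X#7); searched .X/../../O. to 6

PV length from [.X/../../O.]: 6 plies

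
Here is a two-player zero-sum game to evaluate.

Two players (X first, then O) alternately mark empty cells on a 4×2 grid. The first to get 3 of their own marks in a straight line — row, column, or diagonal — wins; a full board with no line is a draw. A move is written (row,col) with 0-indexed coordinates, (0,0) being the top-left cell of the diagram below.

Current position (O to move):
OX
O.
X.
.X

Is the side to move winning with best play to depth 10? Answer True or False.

p1 O@[OX/O./X./.X]: (1,1)[OX/OO/X./.X]+0* (2,1)[OX/O./XO/.X]+0 (3,0)[OX/O./X./OX]+0
p2 X@[OX/OO/X./.X]: (2,1)[OX/OO/XX/.X]+0* (3,0)[OX/OO/X./XX]+0
p3 O@[OX/OO/XX/.X]: (3,0)[OX/OO/XX/OX]+0*
p4 X@[OX/OO/XX/OX] terminal +0; root [OX/O./X./.X] d10

O winning at [OX/O./X./.X]: False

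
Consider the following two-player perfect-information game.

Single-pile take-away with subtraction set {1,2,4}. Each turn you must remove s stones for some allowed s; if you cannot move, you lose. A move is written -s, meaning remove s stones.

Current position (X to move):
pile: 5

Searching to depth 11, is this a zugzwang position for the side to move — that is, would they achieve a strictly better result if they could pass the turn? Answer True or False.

zugzwang(5, X) = False

ply 1, X at 5 | -1=-1→4; -2=+1→3*; -4=-1→1
ply 2, O at 3 | -1=-1→2*; -2=-1→1
ply 3, X at 2 | -1=-1→1; -2=+1→0*
ply 4: 0 is terminal -1 (O); from 5 depth 11
suppose X passes — search the same position with O to move:
pass> ply 1, O at 5 | -1=-1→4; -2=+1→3*; -4=-1→1
pass> ply 2, X at 3 | -1=-1→2*; -2=-1→1
pass> ply 3, O at 2 | -1=-1→1; -2=+1→0*
pass> ply 4: 0 is terminal -1 (X); from 5 depth 11
for X: play +1, pass -1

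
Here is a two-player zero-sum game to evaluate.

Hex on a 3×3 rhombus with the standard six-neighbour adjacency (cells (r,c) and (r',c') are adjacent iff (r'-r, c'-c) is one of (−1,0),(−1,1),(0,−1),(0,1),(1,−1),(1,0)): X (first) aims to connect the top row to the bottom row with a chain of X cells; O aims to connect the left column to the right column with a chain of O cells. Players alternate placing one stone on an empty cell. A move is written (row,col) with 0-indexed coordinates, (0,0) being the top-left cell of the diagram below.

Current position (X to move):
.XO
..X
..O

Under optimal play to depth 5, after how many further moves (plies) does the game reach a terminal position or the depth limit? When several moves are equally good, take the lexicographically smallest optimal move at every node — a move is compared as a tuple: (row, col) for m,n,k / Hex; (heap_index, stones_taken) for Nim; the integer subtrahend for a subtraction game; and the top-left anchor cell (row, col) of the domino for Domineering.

PV length from [.XO/..X/..O]: 5 plies

ply 1, X at .XO/..X/..O | (0,0)=-1→XXO/..X/..O; (1,0)=-1→.XO/X.X/..O; (1,1)=+1→.XO/.XX/..O*; (2,0)=+1→.XO/..X/X.O; (2,1)=-1→.XO/..X/.XO
ply 2, O at .XO/.XX/..O | (0,0)=-1→OXO/.XX/..O*; (1,0)=-1→.XO/OXX/..O; (2,0)=-1→.XO/.XX/O.O; (2,1)=-1→.XO/.XX/.OO
ply 3, X at OXO/.XX/..O | (1,0)=+1→OXO/XXX/..O*; (2,0)=+1→OXO/.XX/X.O; (2,1)=+1→OXO/.XX/.XO
ply 4, O at OXO/XXX/..O | (2,0)=-1→OXO/XXX/O.O*; (2,1)=-1→OXO/XXX/.OO
ply 5, X at OXO/XXX/O.O | (2,1)=+1→OXO/XXX/OXO*
ply 6: OXO/XXX/OXO is terminal -1 (O); from .XO/..X/..O depth 5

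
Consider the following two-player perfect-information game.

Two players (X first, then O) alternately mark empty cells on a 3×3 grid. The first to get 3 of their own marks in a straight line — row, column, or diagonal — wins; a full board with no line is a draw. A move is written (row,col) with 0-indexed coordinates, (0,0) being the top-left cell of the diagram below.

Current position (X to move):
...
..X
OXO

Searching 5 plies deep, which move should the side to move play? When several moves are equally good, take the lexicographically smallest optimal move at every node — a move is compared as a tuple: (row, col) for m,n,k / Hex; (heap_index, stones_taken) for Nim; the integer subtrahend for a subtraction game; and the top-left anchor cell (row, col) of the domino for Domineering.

X's best at [.../..X/OXO]: (1,1)

ply 1, X at .../..X/OXO | (0,0)=+0→X../..X/OXO; (0,1)=-1→.X./..X/OXO; (0,2)=-1→..X/..X/OXO; (1,0)=-1→.../X.X/OXO; (1,1)=+1→.../.XX/OXO*
ply 2, O at .../.XX/OXO | (0,0)=-1→O../.XX/OXO*; (0,1)=-1→.O./.XX/OXO; (0,2)=-1→..O/.XX/OXO; (1,0)=-1→.../OXX/OXO
ply 3, X at O../.XX/OXO | (0,1)=+1→OX./.XX/OXO*; (0,2)=-1→O.X/.XX/OXO; (1,0)=+1→O../XXX/OXO
ply 4: OX./.XX/OXO is terminal -1 (O); from .../..X/OXO depth 5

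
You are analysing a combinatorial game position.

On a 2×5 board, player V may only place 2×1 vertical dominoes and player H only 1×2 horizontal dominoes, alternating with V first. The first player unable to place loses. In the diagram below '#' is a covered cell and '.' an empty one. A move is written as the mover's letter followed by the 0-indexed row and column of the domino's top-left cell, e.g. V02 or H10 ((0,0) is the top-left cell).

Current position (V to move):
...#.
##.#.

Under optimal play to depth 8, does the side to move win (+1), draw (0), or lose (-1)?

value(...#./##.#., V) = +1

ply 1, V at ...#./##.#. | V02=+1→..##./####.*; V04=-1→...##/##.##
ply 2, H at ..##./####. | H00=-1→####./####.*
ply 3, V at ####./####. | V04=+1→#####/#####*
ply 4: #####/##### is terminal -1 (H); from ...#./##.#. depth 8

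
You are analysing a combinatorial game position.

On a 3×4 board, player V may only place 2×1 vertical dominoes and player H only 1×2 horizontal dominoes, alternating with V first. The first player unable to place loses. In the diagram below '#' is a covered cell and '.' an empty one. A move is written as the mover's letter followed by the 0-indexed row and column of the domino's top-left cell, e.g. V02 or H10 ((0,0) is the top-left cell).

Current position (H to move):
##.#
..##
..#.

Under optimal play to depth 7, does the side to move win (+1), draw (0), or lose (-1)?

value(##.#/..##/..#., H) = +1

ply 1, H at ##.#/..##/..#. | H10=+1→##.#/####/..#.*; H20=+1→##.#/..##/###.
ply 2: ##.#/####/..#. is terminal -1 (V); from ##.#/..##/..#. depth 7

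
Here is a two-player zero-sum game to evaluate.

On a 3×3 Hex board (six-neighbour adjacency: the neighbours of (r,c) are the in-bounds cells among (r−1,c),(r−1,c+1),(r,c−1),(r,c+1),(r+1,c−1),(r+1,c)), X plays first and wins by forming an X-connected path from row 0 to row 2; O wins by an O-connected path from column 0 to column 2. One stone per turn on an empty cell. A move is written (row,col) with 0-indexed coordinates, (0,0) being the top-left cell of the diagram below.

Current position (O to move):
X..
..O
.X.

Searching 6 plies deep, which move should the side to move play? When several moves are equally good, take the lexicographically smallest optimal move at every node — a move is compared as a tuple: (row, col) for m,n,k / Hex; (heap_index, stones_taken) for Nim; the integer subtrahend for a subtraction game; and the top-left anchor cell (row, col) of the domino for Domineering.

O's best at [X../..O/.X.]: (1,1)

p1 O@[X../..O/.X.]: (0,1)[XO./..O/.X.]-1 (0,2)[X.O/..O/.X.]-1 (1,0)[X../O.O/.X.]-1 (1,1)[X../.OO/.X.]+1* (2,0)[X../..O/OX.]-1 (2,2)[X../..O/.XO]-1
p2 X@[X../.OO/.X.]: (0,1)[XX./.OO/.X.]-1* (0,2)[X.X/.OO/.X.]-1 (1,0)[X../XOO/.X.]-1 (2,0)[X../.OO/XX.]-1 (2,2)[X../.OO/.XX]-1
p3 O@[XX./.OO/.X.]: (0,2)[XXO/.OO/.X.]+1* (1,0)[XX./OOO/.X.]+1 (2,0)[XX./.OO/OX.]+1 (2,2)[XX./.OO/.XO]+1
p4 X@[XXO/.OO/.X.]: (1,0)[XXO/XOO/.X.]-1* (2,0)[XXO/.OO/XX.]-1 (2,2)[XXO/.OO/.XX]-1
p5 O@[XXO/XOO/.X.]: (2,0)[XXO/XOO/OX.]+1* (2,2)[XXO/XOO/.XO]-1
p6 X@[XXO/XOO/OX.] terminal -1; root [X../..O/.X.] d6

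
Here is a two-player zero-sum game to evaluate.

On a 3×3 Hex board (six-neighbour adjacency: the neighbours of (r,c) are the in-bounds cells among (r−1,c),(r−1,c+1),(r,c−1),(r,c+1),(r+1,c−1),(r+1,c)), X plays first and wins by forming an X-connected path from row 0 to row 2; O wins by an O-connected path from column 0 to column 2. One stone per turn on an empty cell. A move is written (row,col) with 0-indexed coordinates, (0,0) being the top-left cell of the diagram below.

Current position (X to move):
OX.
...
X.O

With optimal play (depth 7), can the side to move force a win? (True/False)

X winning at [OX./.../X.O]: True

p1 X@[OX./.../X.O]: (0,2)[OXX/.../X.O]+1* (1,0)[OX./X../X.O]+1 (1,1)[OX./.X./X.O]+1 (1,2)[OX./..X/X.O]+1 (2,1)[OX./.../XXO]+1
p2 O@[OXX/.../X.O]: (1,0)[OXX/O../X.O]-1* (1,1)[OXX/.O./X.O]-1 (1,2)[OXX/..O/X.O]-1 (2,1)[OXX/.../XOO]-1
p3 X@[OXX/O../X.O]: (1,1)[OXX/OX./X.O]+1* (1,2)[OXX/O.X/X.O]+1 (2,1)[OXX/O../XXO]+1
p4 O@[OXX/OX./X.O] terminal -1; root [OX./.../X.O] d7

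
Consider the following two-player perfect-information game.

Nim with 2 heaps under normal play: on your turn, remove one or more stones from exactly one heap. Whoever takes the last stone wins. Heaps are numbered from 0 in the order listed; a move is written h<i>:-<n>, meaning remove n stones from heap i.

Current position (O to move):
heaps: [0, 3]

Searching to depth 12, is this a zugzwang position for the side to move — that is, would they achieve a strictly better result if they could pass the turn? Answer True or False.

zugzwang((0,3), O) = False

p1 O@[(0,3)]: h1:-1[(0,2)]-1 h1:-2[(0,1)]-1 h1:-3[(0,0)]+1*
p2 X@[(0,0)] terminal -1; root [(0,3)] d12
suppose O passes — search the same position with X to move:
pass> p1 X@[(0,3)]: h1:-1[(0,2)]-1 h1:-2[(0,1)]-1 h1:-3[(0,0)]+1*
pass> p2 O@[(0,0)] terminal -1; root [(0,3)] d12
for O: play +1, pass -1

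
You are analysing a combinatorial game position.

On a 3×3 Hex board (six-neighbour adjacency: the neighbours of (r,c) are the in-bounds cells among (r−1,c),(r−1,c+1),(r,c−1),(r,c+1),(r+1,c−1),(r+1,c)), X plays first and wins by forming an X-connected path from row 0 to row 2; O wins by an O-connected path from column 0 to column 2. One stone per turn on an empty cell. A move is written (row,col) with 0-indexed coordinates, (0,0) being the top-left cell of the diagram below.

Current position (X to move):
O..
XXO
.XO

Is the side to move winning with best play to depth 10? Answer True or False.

[O../XXO/.XO] X move#1: (0,1):+1/OX./XXO/.XO*, (0,2):+1/O.X/XXO/.XO, (2,0):+1/O../XXO/XXO
[OX./XXO/.XO] end (terminal -1, O#2); searched O../XXO/.XO to 10

X winning at [O../XXO/.XO]: True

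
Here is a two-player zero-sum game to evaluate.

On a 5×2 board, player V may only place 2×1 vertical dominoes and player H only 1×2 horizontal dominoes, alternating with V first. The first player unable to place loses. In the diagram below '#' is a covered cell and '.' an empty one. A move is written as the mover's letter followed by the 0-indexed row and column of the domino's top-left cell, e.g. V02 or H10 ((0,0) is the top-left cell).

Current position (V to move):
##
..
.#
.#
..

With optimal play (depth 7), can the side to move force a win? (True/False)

V winning at [##/../.#/.#/..]: False

ply 1, V at ##/../.#/.#/.. | V10=-1→##/#./##/.#/..*; V20=-1→##/../##/##/..; V30=-1→##/../.#/##/#.
ply 2, H at ##/#./##/.#/.. | H40=+1→##/#./##/.#/##*
ply 3: ##/#./##/.#/## is terminal -1 (V); from ##/../.#/.#/.. depth 7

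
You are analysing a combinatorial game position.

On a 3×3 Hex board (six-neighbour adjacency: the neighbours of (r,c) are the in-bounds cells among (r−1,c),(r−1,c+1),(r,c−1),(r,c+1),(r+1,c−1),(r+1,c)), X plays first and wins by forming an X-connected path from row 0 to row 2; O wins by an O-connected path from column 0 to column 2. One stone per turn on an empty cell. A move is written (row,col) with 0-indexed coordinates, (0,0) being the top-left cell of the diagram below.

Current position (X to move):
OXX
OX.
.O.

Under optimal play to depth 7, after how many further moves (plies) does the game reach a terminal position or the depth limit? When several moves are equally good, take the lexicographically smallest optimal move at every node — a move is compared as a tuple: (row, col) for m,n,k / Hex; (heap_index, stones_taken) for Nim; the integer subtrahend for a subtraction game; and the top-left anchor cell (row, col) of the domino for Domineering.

[OXX/OX./.O.] X move#1: (1,2):+1/OXX/OXX/.O.*, (2,0):+1/OXX/OX./XO., (2,2):+1/OXX/OX./.OX
[OXX/OXX/.O.] O move#2: (2,0):-1/OXX/OXX/OO.*, (2,2):-1/OXX/OXX/.OO
[OXX/OXX/OO.] X move#3: (2,2):+1/OXX/OXX/OOX*
[OXX/OXX/OOX] end (terminal -1, O#4); searched OXX/OX./.O. to 7

PV length from [OXX/OX./.O.]: 3 plies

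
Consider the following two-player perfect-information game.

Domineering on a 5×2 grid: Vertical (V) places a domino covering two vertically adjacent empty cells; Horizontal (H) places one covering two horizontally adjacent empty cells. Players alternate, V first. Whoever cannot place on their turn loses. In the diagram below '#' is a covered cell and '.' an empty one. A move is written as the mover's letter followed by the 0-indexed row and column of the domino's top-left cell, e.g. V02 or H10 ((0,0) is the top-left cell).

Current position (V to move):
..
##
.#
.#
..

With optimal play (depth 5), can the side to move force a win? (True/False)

V winning at [../##/.#/.#/..]: False

ply 1, V at ../##/.#/.#/.. | V20=-1→../##/##/##/..*; V30=-1→../##/.#/##/#.
ply 2, H at ../##/##/##/.. | H00=+1→##/##/##/##/..*; H40=+1→../##/##/##/##
ply 3: ##/##/##/##/.. is terminal -1 (V); from ../##/.#/.#/.. depth 5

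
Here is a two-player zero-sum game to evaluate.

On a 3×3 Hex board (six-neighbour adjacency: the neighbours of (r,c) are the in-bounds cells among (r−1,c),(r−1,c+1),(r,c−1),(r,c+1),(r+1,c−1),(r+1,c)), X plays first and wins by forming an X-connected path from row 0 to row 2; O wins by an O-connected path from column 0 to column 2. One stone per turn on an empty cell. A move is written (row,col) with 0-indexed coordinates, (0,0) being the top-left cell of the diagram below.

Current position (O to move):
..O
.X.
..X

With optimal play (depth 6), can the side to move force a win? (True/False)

[..O/.X./..X] O move#1: (0,0):-1/O.O/.X./..X, (0,1):+1/.OO/.X./..X*, (1,0):-1/..O/OX./..X, (1,2):-1/..O/.XO/..X, (2,0):-1/..O/.X./O.X, (2,1):-1/..O/.X./.OX
[.OO/.X./..X] X move#2: (0,0):-1/XOO/.X./..X*, (1,0):-1/.OO/XX./..X, (1,2):-1/.OO/.XX/..X, (2,0):-1/.OO/.X./X.X, (2,1):-1/.OO/.X./.XX
[XOO/.X./..X] O move#3: (1,0):+1/XOO/OX./..X*, (1,2):-1/XOO/.XO/..X, (2,0):-1/XOO/.X./O.X, (2,1):-1/XOO/.X./.OX
[XOO/OX./..X] end (terminal -1, X#4); searched ..O/.X./..X to 6

O winning at [..O/.X./..X]: True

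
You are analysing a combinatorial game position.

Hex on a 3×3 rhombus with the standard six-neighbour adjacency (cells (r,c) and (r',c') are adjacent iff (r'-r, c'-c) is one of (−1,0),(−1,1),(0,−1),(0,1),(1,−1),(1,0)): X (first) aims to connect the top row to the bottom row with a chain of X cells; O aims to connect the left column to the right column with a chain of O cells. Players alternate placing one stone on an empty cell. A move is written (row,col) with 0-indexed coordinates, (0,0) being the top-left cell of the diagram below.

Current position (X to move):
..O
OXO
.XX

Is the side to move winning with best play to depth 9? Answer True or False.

ply 1, X at ..O/OXO/.XX | (0,0)=-1→X.O/OXO/.XX; (0,1)=+1→.XO/OXO/.XX*; (2,0)=-1→..O/OXO/XXX
ply 2: .XO/OXO/.XX is terminal -1 (O); from ..O/OXO/.XX depth 9

X winning at [..O/OXO/.XX]: True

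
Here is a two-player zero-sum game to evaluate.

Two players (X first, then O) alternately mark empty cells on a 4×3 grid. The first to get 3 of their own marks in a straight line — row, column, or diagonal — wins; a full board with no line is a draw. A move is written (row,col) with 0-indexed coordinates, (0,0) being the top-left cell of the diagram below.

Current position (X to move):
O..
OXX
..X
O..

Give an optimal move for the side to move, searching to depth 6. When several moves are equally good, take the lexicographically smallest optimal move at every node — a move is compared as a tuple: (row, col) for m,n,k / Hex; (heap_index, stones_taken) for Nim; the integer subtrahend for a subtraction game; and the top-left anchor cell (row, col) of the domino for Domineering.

X's best at [O../OXX/..X/O..]: (0,2)

[O../OXX/..X/O..] X move#1: (0,1):-1/OX./OXX/..X/O.., (0,2):+1/O.X/OXX/..X/O..*, (2,0):+1/O../OXX/X.X/O.., (2,1):-1/O../OXX/.XX/O.., (3,1):-1/O../OXX/..X/OX., (3,2):+1/O../OXX/..X/O.X
[O.X/OXX/..X/O..] end (terminal -1, O#2); searched O../OXX/..X/O.. to 6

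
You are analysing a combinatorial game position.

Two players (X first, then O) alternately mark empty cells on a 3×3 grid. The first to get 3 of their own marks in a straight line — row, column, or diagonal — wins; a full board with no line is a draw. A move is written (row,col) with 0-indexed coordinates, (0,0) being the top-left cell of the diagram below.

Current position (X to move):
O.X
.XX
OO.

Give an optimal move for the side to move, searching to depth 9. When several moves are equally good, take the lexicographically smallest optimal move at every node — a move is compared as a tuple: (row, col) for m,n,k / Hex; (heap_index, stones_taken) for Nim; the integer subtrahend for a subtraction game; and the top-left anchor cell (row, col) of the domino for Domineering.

X's best at [O.X/.XX/OO.]: (1,0)

p1 X@[O.X/.XX/OO.]: (0,1)[OXX/.XX/OO.]-1 (1,0)[O.X/XXX/OO.]+1* (2,2)[O.X/.XX/OOX]+1
p2 O@[O.X/XXX/OO.] terminal -1; root [O.X/.XX/OO.] d9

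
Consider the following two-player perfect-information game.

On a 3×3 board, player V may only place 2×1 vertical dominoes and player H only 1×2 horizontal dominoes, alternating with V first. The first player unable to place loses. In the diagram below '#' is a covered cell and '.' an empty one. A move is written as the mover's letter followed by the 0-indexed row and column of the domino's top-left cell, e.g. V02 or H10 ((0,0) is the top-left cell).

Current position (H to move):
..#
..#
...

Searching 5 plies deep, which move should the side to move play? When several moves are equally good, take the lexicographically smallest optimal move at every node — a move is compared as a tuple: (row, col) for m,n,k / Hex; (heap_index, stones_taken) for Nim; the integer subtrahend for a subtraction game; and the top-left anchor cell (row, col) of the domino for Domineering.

[..#/..#/...] H move#1: H00:-1/###/..#/..., H10:+1/..#/###/...*, H20:-1/..#/..#/##., H21:-1/..#/..#/.##
[..#/###/...] end (terminal -1, V#2); searched ..#/..#/... to 5

H's best at [..#/..#/...]: H10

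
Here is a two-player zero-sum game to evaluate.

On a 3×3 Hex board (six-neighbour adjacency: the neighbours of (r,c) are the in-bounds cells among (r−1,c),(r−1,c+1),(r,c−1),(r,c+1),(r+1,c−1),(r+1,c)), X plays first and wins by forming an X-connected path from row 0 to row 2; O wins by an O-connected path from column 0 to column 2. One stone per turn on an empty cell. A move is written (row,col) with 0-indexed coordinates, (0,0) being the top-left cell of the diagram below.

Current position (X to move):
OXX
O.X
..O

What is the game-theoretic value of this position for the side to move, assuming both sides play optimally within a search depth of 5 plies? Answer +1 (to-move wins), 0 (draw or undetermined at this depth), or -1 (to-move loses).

[OXX/O.X/..O] X move#1: (1,1):+1/OXX/OXX/..O*, (2,0):+1/OXX/O.X/X.O, (2,1):+1/OXX/O.X/.XO
[OXX/OXX/..O] O move#2: (2,0):-1/OXX/OXX/O.O*, (2,1):-1/OXX/OXX/.OO
[OXX/OXX/O.O] X move#3: (2,1):+1/OXX/OXX/OXO*
[OXX/OXX/OXO] end (terminal -1, O#4); searched OXX/O.X/..O to 5

value(OXX/O.X/..O, X) = +1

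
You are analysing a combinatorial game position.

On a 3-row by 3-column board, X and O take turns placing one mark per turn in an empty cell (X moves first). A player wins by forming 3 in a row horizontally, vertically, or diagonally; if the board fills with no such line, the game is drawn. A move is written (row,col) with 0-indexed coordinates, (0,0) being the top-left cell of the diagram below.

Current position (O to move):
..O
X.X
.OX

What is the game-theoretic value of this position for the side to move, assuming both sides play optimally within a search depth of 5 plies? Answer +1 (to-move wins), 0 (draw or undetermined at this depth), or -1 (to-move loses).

[..O/X.X/.OX] O move#1: (0,0):-1/O.O/X.X/.OX, (0,1):-1/.OO/X.X/.OX, (1,1):+1/..O/XOX/.OX*, (2,0):-1/..O/X.X/OOX
[..O/XOX/.OX] X move#2: (0,0):-1/X.O/XOX/.OX*, (0,1):-1/.XO/XOX/.OX, (2,0):-1/..O/XOX/XOX
[X.O/XOX/.OX] O move#3: (0,1):+1/XOO/XOX/.OX*, (2,0):+1/X.O/XOX/OOX
[XOO/XOX/.OX] end (terminal -1, X#4); searched ..O/X.X/.OX to 5

value(..O/X.X/.OX, O) = +1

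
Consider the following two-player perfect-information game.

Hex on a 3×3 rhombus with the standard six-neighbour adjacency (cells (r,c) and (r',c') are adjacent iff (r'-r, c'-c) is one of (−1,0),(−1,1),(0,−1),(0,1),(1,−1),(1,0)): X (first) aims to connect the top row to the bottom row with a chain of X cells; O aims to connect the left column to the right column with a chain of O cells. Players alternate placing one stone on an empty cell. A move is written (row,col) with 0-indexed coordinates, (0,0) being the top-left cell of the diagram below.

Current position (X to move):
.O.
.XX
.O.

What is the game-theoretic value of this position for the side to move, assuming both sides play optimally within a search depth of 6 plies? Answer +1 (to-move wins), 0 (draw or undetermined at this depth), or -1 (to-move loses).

ply 1, X at .O./.XX/.O. | (0,0)=+1→XO./.XX/.O.*; (0,2)=+1→.OX/.XX/.O.; (1,0)=+1→.O./XXX/.O.; (2,0)=-1→.O./.XX/XO.; (2,2)=-1→.O./.XX/.OX
ply 2, O at XO./.XX/.O. | (0,2)=-1→XOO/.XX/.O.*; (1,0)=-1→XO./OXX/.O.; (2,0)=-1→XO./.XX/OO.; (2,2)=-1→XO./.XX/.OO
ply 3, X at XOO/.XX/.O. | (1,0)=+1→XOO/XXX/.O.*; (2,0)=-1→XOO/.XX/XO.; (2,2)=-1→XOO/.XX/.OX
ply 4, O at XOO/XXX/.O. | (2,0)=-1→XOO/XXX/OO.*; (2,2)=-1→XOO/XXX/.OO
ply 5, X at XOO/XXX/OO. | (2,2)=+1→XOO/XXX/OOX*
ply 6: XOO/XXX/OOX is terminal -1 (O); from .O./.XX/.O. depth 6

value(.O./.XX/.O., X) = +1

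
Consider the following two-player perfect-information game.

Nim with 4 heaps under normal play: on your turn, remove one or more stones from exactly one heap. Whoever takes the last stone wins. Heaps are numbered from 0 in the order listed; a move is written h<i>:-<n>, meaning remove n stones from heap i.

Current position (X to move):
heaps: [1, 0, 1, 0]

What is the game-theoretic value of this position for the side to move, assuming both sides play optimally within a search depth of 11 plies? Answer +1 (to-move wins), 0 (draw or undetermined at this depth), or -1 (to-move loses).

value((1,0,1,0), X) = -1

p1 X@[(1,0,1,0)]: h0:-1[(0,0,1,0)]-1* h2:-1[(1,0,0,0)]-1
p2 O@[(0,0,1,0)]: h2:-1[(0,0,0,0)]+1*
p3 X@[(0,0,0,0)] terminal -1; root [(1,0,1,0)] d11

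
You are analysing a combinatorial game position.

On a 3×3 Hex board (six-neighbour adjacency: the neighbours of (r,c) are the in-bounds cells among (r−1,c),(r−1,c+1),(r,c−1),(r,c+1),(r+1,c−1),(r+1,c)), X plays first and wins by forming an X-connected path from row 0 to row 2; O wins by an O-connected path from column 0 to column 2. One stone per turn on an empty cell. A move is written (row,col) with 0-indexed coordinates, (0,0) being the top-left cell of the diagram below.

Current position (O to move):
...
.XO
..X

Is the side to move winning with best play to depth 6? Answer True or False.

O winning at [.../.XO/..X]: False

ply 1, O at .../.XO/..X | (0,0)=-1→O../.XO/..X*; (0,1)=-1→.O./.XO/..X; (0,2)=-1→..O/.XO/..X; (1,0)=-1→.../OXO/..X; (2,0)=-1→.../.XO/O.X; (2,1)=-1→.../.XO/.OX
ply 2, X at O../.XO/..X | (0,1)=+1→OX./.XO/..X*; (0,2)=+1→O.X/.XO/..X; (1,0)=+1→O../XXO/..X; (2,0)=+1→O../.XO/X.X; (2,1)=+1→O../.XO/.XX
ply 3, O at OX./.XO/..X | (0,2)=-1→OXO/.XO/..X*; (1,0)=-1→OX./OXO/..X; (2,0)=-1→OX./.XO/O.X; (2,1)=-1→OX./.XO/.OX
ply 4, X at OXO/.XO/..X | (1,0)=+1→OXO/XXO/..X*; (2,0)=+1→OXO/.XO/X.X; (2,1)=+1→OXO/.XO/.XX
ply 5, O at OXO/XXO/..X | (2,0)=-1→OXO/XXO/O.X*; (2,1)=-1→OXO/XXO/.OX
ply 6, X at OXO/XXO/O.X | (2,1)=+1→OXO/XXO/OXX*
ply 7: OXO/XXO/OXX is terminal -1 (O); from .../.XO/..X depth 6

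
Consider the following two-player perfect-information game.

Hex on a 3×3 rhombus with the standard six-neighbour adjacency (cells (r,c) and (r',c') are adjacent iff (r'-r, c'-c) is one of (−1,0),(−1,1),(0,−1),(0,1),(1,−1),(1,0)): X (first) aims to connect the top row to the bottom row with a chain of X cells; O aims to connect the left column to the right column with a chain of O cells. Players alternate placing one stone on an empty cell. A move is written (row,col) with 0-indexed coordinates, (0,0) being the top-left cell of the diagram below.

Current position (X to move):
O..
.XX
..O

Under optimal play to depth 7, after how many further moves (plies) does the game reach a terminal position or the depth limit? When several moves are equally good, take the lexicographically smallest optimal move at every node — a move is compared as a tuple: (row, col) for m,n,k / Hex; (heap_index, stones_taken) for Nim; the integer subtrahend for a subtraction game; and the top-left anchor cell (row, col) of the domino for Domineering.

[O../.XX/..O] X move#1: (0,1):+1/OX./.XX/..O*, (0,2):+1/O.X/.XX/..O, (1,0):+1/O../XXX/..O, (2,0):+1/O../.XX/X.O, (2,1):+1/O../.XX/.XO
[OX./.XX/..O] O move#2: (0,2):-1/OXO/.XX/..O*, (1,0):-1/OX./OXX/..O, (2,0):-1/OX./.XX/O.O, (2,1):-1/OX./.XX/.OO
[OXO/.XX/..O] X move#3: (1,0):+1/OXO/XXX/..O*, (2,0):+1/OXO/.XX/X.O, (2,1):+1/OXO/.XX/.XO
[OXO/XXX/..O] O move#4: (2,0):-1/OXO/XXX/O.O*, (2,1):-1/OXO/XXX/.OO
[OXO/XXX/O.O] X move#5: (2,1):+1/OXO/XXX/OXO*
[OXO/XXX/OXO] end (terminal -1, O#6); searched O../.XX/..O to 7

PV length from [O../.XX/..O]: 5 plies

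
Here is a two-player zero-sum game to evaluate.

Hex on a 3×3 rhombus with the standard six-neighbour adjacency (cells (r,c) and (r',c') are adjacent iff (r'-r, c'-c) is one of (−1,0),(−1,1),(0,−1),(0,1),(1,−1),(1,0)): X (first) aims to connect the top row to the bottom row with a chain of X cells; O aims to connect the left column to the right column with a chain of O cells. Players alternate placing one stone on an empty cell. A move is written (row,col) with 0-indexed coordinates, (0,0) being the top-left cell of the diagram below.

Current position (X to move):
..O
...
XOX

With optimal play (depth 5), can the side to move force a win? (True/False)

X winning at [..O/.../XOX]: True

p1 X@[..O/.../XOX]: (0,0)[X.O/.../XOX]-1 (0,1)[.XO/.../XOX]+1* (1,0)[..O/X../XOX]+1 (1,1)[..O/.X./XOX]-1 (1,2)[..O/..X/XOX]-1
p2 O@[.XO/.../XOX]: (0,0)[OXO/.../XOX]-1* (1,0)[.XO/O../XOX]-1 (1,1)[.XO/.O./XOX]-1 (1,2)[.XO/..O/XOX]-1
p3 X@[OXO/.../XOX]: (1,0)[OXO/X../XOX]+1* (1,1)[OXO/.X./XOX]+1 (1,2)[OXO/..X/XOX]+1
p4 O@[OXO/X../XOX] terminal -1; root [..O/.../XOX] d5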